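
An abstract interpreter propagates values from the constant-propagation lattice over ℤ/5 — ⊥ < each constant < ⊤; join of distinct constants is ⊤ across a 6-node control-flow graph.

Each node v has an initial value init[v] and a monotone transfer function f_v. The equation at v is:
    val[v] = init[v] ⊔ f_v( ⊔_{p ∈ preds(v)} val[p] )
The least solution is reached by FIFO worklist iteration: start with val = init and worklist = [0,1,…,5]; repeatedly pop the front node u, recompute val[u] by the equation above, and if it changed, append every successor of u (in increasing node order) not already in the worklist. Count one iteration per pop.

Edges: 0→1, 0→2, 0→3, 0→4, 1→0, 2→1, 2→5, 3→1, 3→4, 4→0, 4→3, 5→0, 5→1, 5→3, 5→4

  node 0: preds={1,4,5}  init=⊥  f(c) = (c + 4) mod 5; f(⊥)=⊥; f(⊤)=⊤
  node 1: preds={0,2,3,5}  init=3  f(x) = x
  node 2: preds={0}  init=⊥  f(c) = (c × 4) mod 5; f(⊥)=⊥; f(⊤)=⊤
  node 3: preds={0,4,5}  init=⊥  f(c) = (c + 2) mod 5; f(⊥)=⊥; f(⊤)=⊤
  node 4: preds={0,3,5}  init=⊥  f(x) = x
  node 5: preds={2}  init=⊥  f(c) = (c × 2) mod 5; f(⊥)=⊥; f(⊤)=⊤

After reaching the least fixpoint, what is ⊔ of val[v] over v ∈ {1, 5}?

Trace (17 dequeues):
  [1] u=0 | in 3 | out 2 | prev ⊥ | push {}
  [2] u=1 | in 2 | out ⊤ | prev 3 | push {0}
  [3] u=2 | in 2 | out 3 | prev ⊥ | push {1}
  [4] u=3 | in 2 | out 4 | prev ⊥ | push {}
  [5] u=4 | in ⊤ | out ⊤ | prev ⊥ | push {3}
  [6] u=5 | in 3 | out 1 | prev ⊥ | push {4}
  [7] u=0 | in ⊤ | out ⊤ | prev 2 | push {2}
  [8] u=1 | in ⊤ | out ⊤ | ==
  [9] u=3 | in ⊤ | out ⊤ | prev 4 | push {1}
  [10] u=4 | in ⊤ | out ⊤ | ==
  [11] u=2 | in ⊤ | out ⊤ | prev 3 | push {5}
  [12] u=1 | in ⊤ | out ⊤ | ==
  [13] u=5 | in ⊤ | out ⊤ | prev 1 | push {0,1,3,4}
  [14] u=0 | in ⊤ | out ⊤ | ==
  [15] u=1 | in ⊤ | out ⊤ | ==
  [16] u=3 | in ⊤ | out ⊤ | ==
  [17] u=4 | in ⊤ | out ⊤ | ==

Converged values:
  [0] ⊤
  [1] ⊤
  [2] ⊤
  [3] ⊤
  [4] ⊤
  [5] ⊤

⊤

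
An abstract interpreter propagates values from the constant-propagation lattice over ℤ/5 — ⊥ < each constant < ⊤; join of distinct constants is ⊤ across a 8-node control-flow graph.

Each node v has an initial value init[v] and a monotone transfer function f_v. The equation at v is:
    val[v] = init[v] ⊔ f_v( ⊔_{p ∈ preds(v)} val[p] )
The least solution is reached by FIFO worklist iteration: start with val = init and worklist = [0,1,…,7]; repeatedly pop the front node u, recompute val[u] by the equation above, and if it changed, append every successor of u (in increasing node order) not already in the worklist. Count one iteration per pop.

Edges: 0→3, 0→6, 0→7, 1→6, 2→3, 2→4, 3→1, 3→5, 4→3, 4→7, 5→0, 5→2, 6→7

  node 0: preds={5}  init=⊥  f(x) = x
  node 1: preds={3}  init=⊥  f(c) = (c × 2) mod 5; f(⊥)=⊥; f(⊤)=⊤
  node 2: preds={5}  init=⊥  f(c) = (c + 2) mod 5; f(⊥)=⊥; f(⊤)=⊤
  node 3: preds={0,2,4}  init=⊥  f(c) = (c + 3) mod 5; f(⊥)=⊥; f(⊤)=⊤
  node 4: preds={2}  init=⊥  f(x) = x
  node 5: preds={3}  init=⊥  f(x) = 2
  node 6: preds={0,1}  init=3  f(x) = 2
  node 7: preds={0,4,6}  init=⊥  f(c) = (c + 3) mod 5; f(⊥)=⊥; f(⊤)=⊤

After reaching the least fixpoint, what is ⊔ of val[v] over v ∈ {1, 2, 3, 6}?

Trace (19 dequeues):
  [1] u=0 | in ⊥ | out ⊥ | ==
  [2] u=1 | in ⊥ | out ⊥ | ==
  [3] u=2 | in ⊥ | out ⊥ | ==
  [4] u=3 | in ⊥ | out ⊥ | ==
  [5] u=4 | in ⊥ | out ⊥ | ==
  [6] u=5 | in ⊥ | out 2 | prev ⊥ | push {0,2}
  [7] u=6 | in ⊥ | out ⊤ | prev 3 | push {}
  [8] u=7 | in ⊤ | out ⊤ | prev ⊥ | push {}
  [9] u=0 | in 2 | out 2 | prev ⊥ | push {3,6,7}
  [10] u=2 | in 2 | out 4 | prev ⊥ | push {4}
  [11] u=3 | in ⊤ | out ⊤ | prev ⊥ | push {1,5}
  [12] u=6 | in 2 | out ⊤ | ==
  [13] u=7 | in ⊤ | out ⊤ | ==
  [14] u=4 | in 4 | out 4 | prev ⊥ | push {3,7}
  [15] u=1 | in ⊤ | out ⊤ | prev ⊥ | push {6}
  [16] u=5 | in ⊤ | out 2 | ==
  [17] u=3 | in ⊤ | out ⊤ | ==
  [18] u=7 | in ⊤ | out ⊤ | ==
  [19] u=6 | in ⊤ | out ⊤ | ==

Converged values:
  [0] 2
  [1] ⊤
  [2] 4
  [3] ⊤
  [4] 4
  [5] 2
  [6] ⊤
  [7] ⊤

⊤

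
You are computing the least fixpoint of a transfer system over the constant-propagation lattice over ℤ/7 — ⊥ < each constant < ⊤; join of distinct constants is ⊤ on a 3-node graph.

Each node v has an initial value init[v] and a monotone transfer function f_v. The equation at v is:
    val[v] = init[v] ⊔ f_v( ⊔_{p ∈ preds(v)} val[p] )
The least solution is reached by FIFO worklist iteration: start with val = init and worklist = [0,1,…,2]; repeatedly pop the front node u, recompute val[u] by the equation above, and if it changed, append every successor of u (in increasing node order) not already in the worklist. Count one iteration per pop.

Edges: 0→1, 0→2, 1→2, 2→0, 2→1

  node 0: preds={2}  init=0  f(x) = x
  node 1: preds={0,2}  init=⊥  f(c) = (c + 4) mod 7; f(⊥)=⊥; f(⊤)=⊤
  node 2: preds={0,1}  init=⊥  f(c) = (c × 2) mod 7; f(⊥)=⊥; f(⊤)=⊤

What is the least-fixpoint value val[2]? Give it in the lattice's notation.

Worklist (6 pops):
  #1 pop 0: in=⊥ → 0 (no change)
  #2 pop 1: in=0 → 4 (was ⊥); enqueue []
  #3 pop 2: in=⊤ → ⊤ (was ⊥); enqueue [0,1]
  #4 pop 0: in=⊤ → ⊤ (was 0); enqueue [2]
  #5 pop 1: in=⊤ → ⊤ (was 4); enqueue []
  #6 pop 2: in=⊤ → ⊤ (no change)

Fixpoint:
  val[0] = ⊤
  val[1] = ⊤
  val[2] = ⊤

⊤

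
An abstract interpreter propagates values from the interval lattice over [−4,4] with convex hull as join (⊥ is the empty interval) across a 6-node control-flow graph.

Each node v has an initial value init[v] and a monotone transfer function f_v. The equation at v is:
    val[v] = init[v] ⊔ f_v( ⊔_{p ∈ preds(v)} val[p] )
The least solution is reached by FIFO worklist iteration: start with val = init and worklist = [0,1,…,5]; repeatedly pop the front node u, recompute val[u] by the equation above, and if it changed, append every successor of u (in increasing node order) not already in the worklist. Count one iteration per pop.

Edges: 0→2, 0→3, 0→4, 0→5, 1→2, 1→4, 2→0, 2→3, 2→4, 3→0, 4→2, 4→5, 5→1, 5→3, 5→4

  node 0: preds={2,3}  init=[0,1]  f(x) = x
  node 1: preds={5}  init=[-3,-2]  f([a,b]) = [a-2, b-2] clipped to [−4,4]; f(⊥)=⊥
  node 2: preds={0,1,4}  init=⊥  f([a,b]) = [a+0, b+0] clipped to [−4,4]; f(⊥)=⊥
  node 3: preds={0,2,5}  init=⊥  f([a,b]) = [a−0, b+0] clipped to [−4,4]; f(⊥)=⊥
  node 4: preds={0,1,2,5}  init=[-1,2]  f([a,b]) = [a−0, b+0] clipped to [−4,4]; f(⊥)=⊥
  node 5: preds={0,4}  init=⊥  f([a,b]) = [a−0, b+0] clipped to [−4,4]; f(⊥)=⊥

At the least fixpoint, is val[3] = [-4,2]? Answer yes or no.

Trace (21 dequeues):
  [1] u=0 | in ⊥ | out [0,1] | ==
  [2] u=1 | in ⊥ | out [-3,-2] | ==
  [3] u=2 | in [-3,2] | out [-3,2] | prev ⊥ | push {0}
  [4] u=3 | in [-3,2] | out [-3,2] | prev ⊥ | push {}
  [5] u=4 | in [-3,2] | out [-3,2] | prev [-1,2] | push {2}
  [6] u=5 | in [-3,2] | out [-3,2] | prev ⊥ | push {1,3,4}
  [7] u=0 | in [-3,2] | out [-3,2] | prev [0,1] | push {5}
  [8] u=2 | in [-3,2] | out [-3,2] | ==
  [9] u=1 | in [-3,2] | out [-4,0] | prev [-3,-2] | push {2}
  [10] u=3 | in [-3,2] | out [-3,2] | ==
  [11] u=4 | in [-4,2] | out [-4,2] | prev [-3,2] | push {}
  [12] u=5 | in [-4,2] | out [-4,2] | prev [-3,2] | push {1,3,4}
  [13] u=2 | in [-4,2] | out [-4,2] | prev [-3,2] | push {0}
  [14] u=1 | in [-4,2] | out [-4,0] | ==
  [15] u=3 | in [-4,2] | out [-4,2] | prev [-3,2] | push {}
  [16] u=4 | in [-4,2] | out [-4,2] | ==
  [17] u=0 | in [-4,2] | out [-4,2] | prev [-3,2] | push {2,3,4,5}
  [18] u=2 | in [-4,2] | out [-4,2] | ==
  [19] u=3 | in [-4,2] | out [-4,2] | ==
  [20] u=4 | in [-4,2] | out [-4,2] | ==
  [21] u=5 | in [-4,2] | out [-4,2] | ==

Converged values:
  [0] [-4,2]
  [1] [-4,0]
  [2] [-4,2]
  [3] [-4,2]
  [4] [-4,2]
  [5] [-4,2]

yes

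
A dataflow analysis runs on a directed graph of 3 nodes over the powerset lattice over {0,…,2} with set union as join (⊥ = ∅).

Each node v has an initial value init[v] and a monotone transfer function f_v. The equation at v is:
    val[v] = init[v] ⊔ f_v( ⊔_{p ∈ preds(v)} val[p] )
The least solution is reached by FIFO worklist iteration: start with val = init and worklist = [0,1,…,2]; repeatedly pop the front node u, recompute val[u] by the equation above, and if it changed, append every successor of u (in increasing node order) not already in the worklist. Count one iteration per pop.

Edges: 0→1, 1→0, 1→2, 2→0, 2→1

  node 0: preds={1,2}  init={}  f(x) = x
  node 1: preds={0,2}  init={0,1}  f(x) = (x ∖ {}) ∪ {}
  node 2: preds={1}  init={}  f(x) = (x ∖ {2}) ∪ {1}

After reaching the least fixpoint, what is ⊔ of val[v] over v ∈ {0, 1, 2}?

Trace (5 dequeues):
  [1] u=0 | in {0,1} | out {0,1} | prev {} | push {}
  [2] u=1 | in {0,1} | out {0,1} | ==
  [3] u=2 | in {0,1} | out {0,1} | prev {} | push {0,1}
  [4] u=0 | in {0,1} | out {0,1} | ==
  [5] u=1 | in {0,1} | out {0,1} | ==

Converged values:
  [0] {0,1}
  [1] {0,1}
  [2] {0,1}

{0,1}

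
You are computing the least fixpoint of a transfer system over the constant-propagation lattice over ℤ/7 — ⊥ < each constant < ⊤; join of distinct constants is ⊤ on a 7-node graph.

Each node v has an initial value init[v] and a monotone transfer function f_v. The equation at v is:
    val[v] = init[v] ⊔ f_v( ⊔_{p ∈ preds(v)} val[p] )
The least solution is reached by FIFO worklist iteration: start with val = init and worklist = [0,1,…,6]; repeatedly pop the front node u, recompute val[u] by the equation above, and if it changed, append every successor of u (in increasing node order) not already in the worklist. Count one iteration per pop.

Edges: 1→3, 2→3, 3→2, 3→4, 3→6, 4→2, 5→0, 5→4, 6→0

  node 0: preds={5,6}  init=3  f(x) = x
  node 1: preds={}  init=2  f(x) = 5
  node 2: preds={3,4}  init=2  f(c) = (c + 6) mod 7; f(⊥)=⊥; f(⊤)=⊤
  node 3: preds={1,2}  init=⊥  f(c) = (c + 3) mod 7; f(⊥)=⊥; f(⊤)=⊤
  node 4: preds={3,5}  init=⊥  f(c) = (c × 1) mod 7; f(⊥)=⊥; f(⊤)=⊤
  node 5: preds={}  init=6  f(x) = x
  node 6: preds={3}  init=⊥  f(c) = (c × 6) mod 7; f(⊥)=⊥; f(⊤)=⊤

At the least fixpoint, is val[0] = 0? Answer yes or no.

no

Worklist (10 pops):
  #1 pop 0: in=6 → ⊤ (was 3); enqueue []
  #2 pop 1: in=⊥ → ⊤ (was 2); enqueue []
  #3 pop 2: in=⊥ → 2 (no change)
  #4 pop 3: in=⊤ → ⊤ (was ⊥); enqueue [2]
  #5 pop 4: in=⊤ → ⊤ (was ⊥); enqueue []
  #6 pop 5: in=⊥ → 6 (no change)
  #7 pop 6: in=⊤ → ⊤ (was ⊥); enqueue [0]
  #8 pop 2: in=⊤ → ⊤ (was 2); enqueue [3]
  #9 pop 0: in=⊤ → ⊤ (no change)
  #10 pop 3: in=⊤ → ⊤ (no change)

Fixpoint:
  val[0] = ⊤
  val[1] = ⊤
  val[2] = ⊤
  val[3] = ⊤
  val[4] = ⊤
  val[5] = 6
  val[6] = ⊤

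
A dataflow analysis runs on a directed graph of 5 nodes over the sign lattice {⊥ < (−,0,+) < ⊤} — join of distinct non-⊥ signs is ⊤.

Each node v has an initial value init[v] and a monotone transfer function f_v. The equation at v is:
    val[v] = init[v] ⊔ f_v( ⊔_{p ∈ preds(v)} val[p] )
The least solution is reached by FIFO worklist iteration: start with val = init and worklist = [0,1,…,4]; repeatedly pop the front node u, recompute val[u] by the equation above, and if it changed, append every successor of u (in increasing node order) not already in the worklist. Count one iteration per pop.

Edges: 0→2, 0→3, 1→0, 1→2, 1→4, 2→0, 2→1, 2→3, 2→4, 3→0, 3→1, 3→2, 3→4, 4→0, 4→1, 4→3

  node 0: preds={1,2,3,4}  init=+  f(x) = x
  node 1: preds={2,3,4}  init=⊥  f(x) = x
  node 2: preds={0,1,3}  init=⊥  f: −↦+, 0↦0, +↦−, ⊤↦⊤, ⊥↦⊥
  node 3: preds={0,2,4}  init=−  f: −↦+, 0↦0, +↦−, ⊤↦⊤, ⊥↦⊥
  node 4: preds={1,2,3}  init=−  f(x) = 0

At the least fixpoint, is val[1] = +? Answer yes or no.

no

Trace (11 dequeues):
  [1] u=0 | in − | out ⊤ | prev + | push {}
  [2] u=1 | in − | out − | prev ⊥ | push {0}
  [3] u=2 | in ⊤ | out ⊤ | prev ⊥ | push {1}
  [4] u=3 | in ⊤ | out ⊤ | prev − | push {2}
  [5] u=4 | in ⊤ | out ⊤ | prev − | push {3}
  [6] u=0 | in ⊤ | out ⊤ | ==
  [7] u=1 | in ⊤ | out ⊤ | prev − | push {0,4}
  [8] u=2 | in ⊤ | out ⊤ | ==
  [9] u=3 | in ⊤ | out ⊤ | ==
  [10] u=0 | in ⊤ | out ⊤ | ==
  [11] u=4 | in ⊤ | out ⊤ | ==

Converged values:
  [0] ⊤
  [1] ⊤
  [2] ⊤
  [3] ⊤
  [4] ⊤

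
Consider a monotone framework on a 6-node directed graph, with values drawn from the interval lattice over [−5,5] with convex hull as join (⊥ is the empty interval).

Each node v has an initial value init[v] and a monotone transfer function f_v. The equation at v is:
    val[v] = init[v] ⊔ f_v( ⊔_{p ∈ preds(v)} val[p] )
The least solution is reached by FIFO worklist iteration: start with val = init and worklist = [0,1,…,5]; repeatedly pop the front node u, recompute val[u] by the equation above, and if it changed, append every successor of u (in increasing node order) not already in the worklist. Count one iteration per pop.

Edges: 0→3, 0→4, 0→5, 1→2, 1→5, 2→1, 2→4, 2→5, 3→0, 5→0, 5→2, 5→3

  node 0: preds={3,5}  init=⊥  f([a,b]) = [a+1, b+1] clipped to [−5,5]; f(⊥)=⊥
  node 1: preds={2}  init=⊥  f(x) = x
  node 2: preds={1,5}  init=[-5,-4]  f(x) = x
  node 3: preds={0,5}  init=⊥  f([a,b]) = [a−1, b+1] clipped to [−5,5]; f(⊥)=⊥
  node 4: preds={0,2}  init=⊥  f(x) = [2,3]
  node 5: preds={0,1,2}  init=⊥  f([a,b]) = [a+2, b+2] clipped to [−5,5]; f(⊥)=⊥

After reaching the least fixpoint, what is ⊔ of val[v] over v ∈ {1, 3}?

Iteration log — 32 steps:
  step 1. node 0  ⊔preds=⊥  new=⊥  stable
  step 2. node 1  ⊔preds=[-5,-4]  new=[-5,-4]  old=⊥  +wl: 
  step 3. node 2  ⊔preds=[-5,-4]  new=[-5,-4]  stable
  step 4. node 3  ⊔preds=⊥  new=⊥  stable
  step 5. node 4  ⊔preds=[-5,-4]  new=[2,3]  old=⊥  +wl: 
  step 6. node 5  ⊔preds=[-5,-4]  new=[-3,-2]  old=⊥  +wl: 0,2,3
  step 7. node 0  ⊔preds=[-3,-2]  new=[-2,-1]  old=⊥  +wl: 4,5
  step 8. node 2  ⊔preds=[-5,-2]  new=[-5,-2]  old=[-5,-4]  +wl: 1
  step 9. node 3  ⊔preds=[-3,-1]  new=[-4,0]  old=⊥  +wl: 0
  step 10. node 4  ⊔preds=[-5,-1]  new=[2,3]  stable
  step 11. node 5  ⊔preds=[-5,-1]  new=[-3,1]  old=[-3,-2]  +wl: 2,3
  step 12. node 1  ⊔preds=[-5,-2]  new=[-5,-2]  old=[-5,-4]  +wl: 5
  step 13. node 0  ⊔preds=[-4,1]  new=[-3,2]  old=[-2,-1]  +wl: 4
  step 14. node 2  ⊔preds=[-5,1]  new=[-5,1]  old=[-5,-2]  +wl: 1
  step 15. node 3  ⊔preds=[-3,2]  new=[-4,3]  old=[-4,0]  +wl: 0
  step 16. node 5  ⊔preds=[-5,2]  new=[-3,4]  old=[-3,1]  +wl: 2,3
  step 17. node 4  ⊔preds=[-5,2]  new=[2,3]  stable
  step 18. node 1  ⊔preds=[-5,1]  new=[-5,1]  old=[-5,-2]  +wl: 5
  step 19. node 0  ⊔preds=[-4,4]  new=[-3,5]  old=[-3,2]  +wl: 4
  step 20. node 2  ⊔preds=[-5,4]  new=[-5,4]  old=[-5,1]  +wl: 1
  step 21. node 3  ⊔preds=[-3,5]  new=[-4,5]  old=[-4,3]  +wl: 0
  step 22. node 5  ⊔preds=[-5,5]  new=[-3,5]  old=[-3,4]  +wl: 2,3
  step 23. node 4  ⊔preds=[-5,5]  new=[2,3]  stable
  step 24. node 1  ⊔preds=[-5,4]  new=[-5,4]  old=[-5,1]  +wl: 5
  step 25. node 0  ⊔preds=[-4,5]  new=[-3,5]  stable
  step 26. node 2  ⊔preds=[-5,5]  new=[-5,5]  old=[-5,4]  +wl: 1,4
  step 27. node 3  ⊔preds=[-3,5]  new=[-4,5]  stable
  step 28. node 5  ⊔preds=[-5,5]  new=[-3,5]  stable
  step 29. node 1  ⊔preds=[-5,5]  new=[-5,5]  old=[-5,4]  +wl: 2,5
  step 30. node 4  ⊔preds=[-5,5]  new=[2,3]  stable
  step 31. node 2  ⊔preds=[-5,5]  new=[-5,5]  stable
  step 32. node 5  ⊔preds=[-5,5]  new=[-3,5]  stable

Least fixpoint reached:
  node 0: [-3,5]
  node 1: [-5,5]
  node 2: [-5,5]
  node 3: [-4,5]
  node 4: [2,3]
  node 5: [-3,5]

[-5,5]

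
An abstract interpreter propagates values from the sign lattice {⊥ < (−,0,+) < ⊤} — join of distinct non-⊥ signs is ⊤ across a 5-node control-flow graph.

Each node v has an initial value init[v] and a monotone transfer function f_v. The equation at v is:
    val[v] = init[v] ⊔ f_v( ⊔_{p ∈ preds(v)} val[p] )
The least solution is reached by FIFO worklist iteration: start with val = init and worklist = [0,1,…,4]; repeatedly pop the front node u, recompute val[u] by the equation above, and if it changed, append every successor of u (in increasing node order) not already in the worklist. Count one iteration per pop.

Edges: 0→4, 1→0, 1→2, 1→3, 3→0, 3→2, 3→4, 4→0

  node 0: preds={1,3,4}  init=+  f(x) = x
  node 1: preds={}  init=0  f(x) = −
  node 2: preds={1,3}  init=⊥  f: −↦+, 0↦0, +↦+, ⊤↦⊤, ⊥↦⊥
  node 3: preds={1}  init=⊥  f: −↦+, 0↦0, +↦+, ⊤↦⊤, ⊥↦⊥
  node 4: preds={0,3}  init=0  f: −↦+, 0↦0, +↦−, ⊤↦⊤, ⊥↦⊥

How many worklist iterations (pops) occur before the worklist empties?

Iteration log — 7 steps:
  step 1. node 0  ⊔preds=0  new=⊤  old=+  +wl: 
  step 2. node 1  ⊔preds=⊥  new=⊤  old=0  +wl: 0
  step 3. node 2  ⊔preds=⊤  new=⊤  old=⊥  +wl: 
  step 4. node 3  ⊔preds=⊤  new=⊤  old=⊥  +wl: 2
  step 5. node 4  ⊔preds=⊤  new=⊤  old=0  +wl: 
  step 6. node 0  ⊔preds=⊤  new=⊤  stable
  step 7. node 2  ⊔preds=⊤  new=⊤  stable

Least fixpoint reached:
  node 0: ⊤
  node 1: ⊤
  node 2: ⊤
  node 3: ⊤
  node 4: ⊤

7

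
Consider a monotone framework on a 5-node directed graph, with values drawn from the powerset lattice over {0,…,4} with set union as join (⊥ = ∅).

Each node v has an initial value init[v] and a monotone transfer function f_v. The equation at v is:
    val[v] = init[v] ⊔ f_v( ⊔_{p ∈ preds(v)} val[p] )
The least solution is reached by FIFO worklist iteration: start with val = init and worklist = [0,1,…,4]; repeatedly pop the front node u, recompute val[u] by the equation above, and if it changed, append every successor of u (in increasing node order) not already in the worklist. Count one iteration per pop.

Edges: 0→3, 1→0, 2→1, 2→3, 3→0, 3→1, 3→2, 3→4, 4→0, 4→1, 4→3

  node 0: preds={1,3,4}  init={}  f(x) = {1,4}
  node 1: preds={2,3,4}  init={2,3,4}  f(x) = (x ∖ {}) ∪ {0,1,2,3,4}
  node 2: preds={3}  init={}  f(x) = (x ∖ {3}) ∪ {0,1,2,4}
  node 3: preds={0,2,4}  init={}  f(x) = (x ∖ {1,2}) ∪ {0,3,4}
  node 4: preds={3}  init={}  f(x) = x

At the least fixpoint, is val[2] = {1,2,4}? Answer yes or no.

Worklist (9 pops):
  #1 pop 0: in={2,3,4} → {1,4} (was {}); enqueue []
  #2 pop 1: in={} → {0,1,2,3,4} (was {2,3,4}); enqueue [0]
  #3 pop 2: in={} → {0,1,2,4} (was {}); enqueue [1]
  #4 pop 3: in={0,1,2,4} → {0,3,4} (was {}); enqueue [2]
  #5 pop 4: in={0,3,4} → {0,3,4} (was {}); enqueue [3]
  #6 pop 0: in={0,1,2,3,4} → {1,4} (no change)
  #7 pop 1: in={0,1,2,3,4} → {0,1,2,3,4} (no change)
  #8 pop 2: in={0,3,4} → {0,1,2,4} (no change)
  #9 pop 3: in={0,1,2,3,4} → {0,3,4} (no change)

Fixpoint:
  val[0] = {1,4}
  val[1] = {0,1,2,3,4}
  val[2] = {0,1,2,4}
  val[3] = {0,3,4}
  val[4] = {0,3,4}

no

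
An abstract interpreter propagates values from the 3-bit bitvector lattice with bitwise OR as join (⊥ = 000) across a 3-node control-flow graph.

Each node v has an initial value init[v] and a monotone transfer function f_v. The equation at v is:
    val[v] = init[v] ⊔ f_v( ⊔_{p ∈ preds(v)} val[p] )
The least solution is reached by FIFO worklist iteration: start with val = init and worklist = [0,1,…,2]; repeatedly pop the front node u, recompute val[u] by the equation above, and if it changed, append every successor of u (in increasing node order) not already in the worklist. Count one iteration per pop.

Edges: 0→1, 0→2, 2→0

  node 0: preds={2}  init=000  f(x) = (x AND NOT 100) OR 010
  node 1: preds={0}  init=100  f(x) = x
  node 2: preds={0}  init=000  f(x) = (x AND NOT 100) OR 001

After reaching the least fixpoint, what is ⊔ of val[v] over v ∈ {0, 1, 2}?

111

Iteration log — 6 steps:
  step 1. node 0  ⊔preds=000  new=010  old=000  +wl: 
  step 2. node 1  ⊔preds=010  new=110  old=100  +wl: 
  step 3. node 2  ⊔preds=010  new=011  old=000  +wl: 0
  step 4. node 0  ⊔preds=011  new=011  old=010  +wl: 1,2
  step 5. node 1  ⊔preds=011  new=111  old=110  +wl: 
  step 6. node 2  ⊔preds=011  new=011  stable

Least fixpoint reached:
  node 0: 011
  node 1: 111
  node 2: 011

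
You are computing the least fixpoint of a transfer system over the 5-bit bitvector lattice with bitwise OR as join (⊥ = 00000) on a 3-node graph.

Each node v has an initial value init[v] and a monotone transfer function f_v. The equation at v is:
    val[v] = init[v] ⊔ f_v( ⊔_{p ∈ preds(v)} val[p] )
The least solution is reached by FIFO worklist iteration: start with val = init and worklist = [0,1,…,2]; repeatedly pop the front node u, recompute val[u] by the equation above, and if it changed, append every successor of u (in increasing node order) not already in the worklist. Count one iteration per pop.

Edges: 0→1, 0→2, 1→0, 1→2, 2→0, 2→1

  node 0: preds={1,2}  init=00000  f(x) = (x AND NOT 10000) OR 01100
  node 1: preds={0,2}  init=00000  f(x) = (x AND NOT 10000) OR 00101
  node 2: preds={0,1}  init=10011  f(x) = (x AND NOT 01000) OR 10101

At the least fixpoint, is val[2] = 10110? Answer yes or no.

Iteration log — 5 steps:
  step 1. node 0  ⊔preds=10011  new=01111  old=00000  +wl: 
  step 2. node 1  ⊔preds=11111  new=01111  old=00000  +wl: 0
  step 3. node 2  ⊔preds=01111  new=10111  old=10011  +wl: 1
  step 4. node 0  ⊔preds=11111  new=01111  stable
  step 5. node 1  ⊔preds=11111  new=01111  stable

Least fixpoint reached:
  node 0: 01111
  node 1: 01111
  node 2: 10111

no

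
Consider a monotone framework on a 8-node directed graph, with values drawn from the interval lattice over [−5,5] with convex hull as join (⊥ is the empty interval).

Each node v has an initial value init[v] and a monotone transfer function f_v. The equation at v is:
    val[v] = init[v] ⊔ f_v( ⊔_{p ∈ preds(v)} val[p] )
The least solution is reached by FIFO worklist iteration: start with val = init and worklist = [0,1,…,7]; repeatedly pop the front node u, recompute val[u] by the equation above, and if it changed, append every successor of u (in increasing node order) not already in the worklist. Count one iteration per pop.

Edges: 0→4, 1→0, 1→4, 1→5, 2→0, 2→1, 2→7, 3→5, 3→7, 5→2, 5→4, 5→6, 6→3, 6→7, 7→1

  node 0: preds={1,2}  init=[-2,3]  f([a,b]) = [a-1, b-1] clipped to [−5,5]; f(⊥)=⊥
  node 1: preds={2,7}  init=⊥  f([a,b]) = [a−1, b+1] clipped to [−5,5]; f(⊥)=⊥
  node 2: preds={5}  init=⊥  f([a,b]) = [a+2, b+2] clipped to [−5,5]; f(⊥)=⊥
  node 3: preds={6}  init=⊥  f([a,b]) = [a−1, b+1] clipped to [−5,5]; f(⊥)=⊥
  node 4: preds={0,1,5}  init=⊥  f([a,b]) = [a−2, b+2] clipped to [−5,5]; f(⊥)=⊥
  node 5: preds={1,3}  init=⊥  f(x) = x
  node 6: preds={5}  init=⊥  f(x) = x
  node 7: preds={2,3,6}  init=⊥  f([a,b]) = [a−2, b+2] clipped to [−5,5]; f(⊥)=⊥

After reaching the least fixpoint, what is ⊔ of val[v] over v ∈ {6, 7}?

⊥

Trace (8 dequeues):
  [1] u=0 | in ⊥ | out [-2,3] | ==
  [2] u=1 | in ⊥ | out ⊥ | ==
  [3] u=2 | in ⊥ | out ⊥ | ==
  [4] u=3 | in ⊥ | out ⊥ | ==
  [5] u=4 | in [-2,3] | out [-4,5] | prev ⊥ | push {}
  [6] u=5 | in ⊥ | out ⊥ | ==
  [7] u=6 | in ⊥ | out ⊥ | ==
  [8] u=7 | in ⊥ | out ⊥ | ==

Converged values:
  [0] [-2,3]
  [1] ⊥
  [2] ⊥
  [3] ⊥
  [4] [-4,5]
  [5] ⊥
  [6] ⊥
  [7] ⊥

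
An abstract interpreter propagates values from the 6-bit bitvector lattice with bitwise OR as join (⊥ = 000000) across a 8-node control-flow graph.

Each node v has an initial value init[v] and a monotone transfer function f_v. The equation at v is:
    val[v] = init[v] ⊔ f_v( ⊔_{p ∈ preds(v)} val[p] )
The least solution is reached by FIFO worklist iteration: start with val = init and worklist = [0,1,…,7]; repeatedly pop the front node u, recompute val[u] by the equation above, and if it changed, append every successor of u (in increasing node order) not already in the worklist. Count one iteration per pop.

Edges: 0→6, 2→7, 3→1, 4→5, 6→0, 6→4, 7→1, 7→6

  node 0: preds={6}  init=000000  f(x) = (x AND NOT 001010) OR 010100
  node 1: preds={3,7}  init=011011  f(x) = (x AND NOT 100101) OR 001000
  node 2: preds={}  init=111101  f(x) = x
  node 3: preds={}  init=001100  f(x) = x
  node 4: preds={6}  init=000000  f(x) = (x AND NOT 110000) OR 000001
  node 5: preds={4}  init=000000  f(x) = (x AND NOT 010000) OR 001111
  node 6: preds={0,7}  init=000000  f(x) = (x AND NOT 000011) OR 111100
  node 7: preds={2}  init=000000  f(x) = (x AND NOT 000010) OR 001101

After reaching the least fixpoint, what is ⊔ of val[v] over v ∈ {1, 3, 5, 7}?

Iteration log — 13 steps:
  step 1. node 0  ⊔preds=000000  new=010100  old=000000  +wl: 
  step 2. node 1  ⊔preds=001100  new=011011  stable
  step 3. node 2  ⊔preds=000000  new=111101  stable
  step 4. node 3  ⊔preds=000000  new=001100  stable
  step 5. node 4  ⊔preds=000000  new=000001  old=000000  +wl: 
  step 6. node 5  ⊔preds=000001  new=001111  old=000000  +wl: 
  step 7. node 6  ⊔preds=010100  new=111100  old=000000  +wl: 0,4
  step 8. node 7  ⊔preds=111101  new=111101  old=000000  +wl: 1,6
  step 9. node 0  ⊔preds=111100  new=110100  old=010100  +wl: 
  step 10. node 4  ⊔preds=111100  new=001101  old=000001  +wl: 5
  step 11. node 1  ⊔preds=111101  new=011011  stable
  step 12. node 6  ⊔preds=111101  new=111100  stable
  step 13. node 5  ⊔preds=001101  new=001111  stable

Least fixpoint reached:
  node 0: 110100
  node 1: 011011
  node 2: 111101
  node 3: 001100
  node 4: 001101
  node 5: 001111
  node 6: 111100
  node 7: 111101

111111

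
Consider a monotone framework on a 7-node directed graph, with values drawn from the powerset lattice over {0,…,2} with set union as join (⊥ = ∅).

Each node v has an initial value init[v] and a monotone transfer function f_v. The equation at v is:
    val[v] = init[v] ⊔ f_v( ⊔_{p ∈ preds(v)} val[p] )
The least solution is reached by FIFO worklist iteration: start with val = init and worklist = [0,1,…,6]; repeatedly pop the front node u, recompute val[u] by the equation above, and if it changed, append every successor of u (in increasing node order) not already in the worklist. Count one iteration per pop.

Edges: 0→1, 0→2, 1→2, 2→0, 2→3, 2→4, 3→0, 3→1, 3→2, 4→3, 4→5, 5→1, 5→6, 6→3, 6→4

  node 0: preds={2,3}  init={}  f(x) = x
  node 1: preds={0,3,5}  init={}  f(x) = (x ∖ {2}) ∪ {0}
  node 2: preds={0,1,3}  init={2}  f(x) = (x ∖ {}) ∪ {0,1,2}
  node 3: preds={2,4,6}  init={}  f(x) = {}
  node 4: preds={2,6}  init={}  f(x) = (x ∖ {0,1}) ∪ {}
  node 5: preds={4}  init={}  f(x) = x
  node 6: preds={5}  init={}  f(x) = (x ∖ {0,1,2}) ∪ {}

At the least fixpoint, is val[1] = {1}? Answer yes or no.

no

Worklist (11 pops):
  #1 pop 0: in={2} → {2} (was {}); enqueue []
  #2 pop 1: in={2} → {0} (was {}); enqueue []
  #3 pop 2: in={0,2} → {0,1,2} (was {2}); enqueue [0]
  #4 pop 3: in={0,1,2} → {} (no change)
  #5 pop 4: in={0,1,2} → {2} (was {}); enqueue [3]
  #6 pop 5: in={2} → {2} (was {}); enqueue [1]
  #7 pop 6: in={2} → {} (no change)
  #8 pop 0: in={0,1,2} → {0,1,2} (was {2}); enqueue [2]
  #9 pop 3: in={0,1,2} → {} (no change)
  #10 pop 1: in={0,1,2} → {0,1} (was {0}); enqueue []
  #11 pop 2: in={0,1,2} → {0,1,2} (no change)

Fixpoint:
  val[0] = {0,1,2}
  val[1] = {0,1}
  val[2] = {0,1,2}
  val[3] = {}
  val[4] = {2}
  val[5] = {2}
  val[6] = {}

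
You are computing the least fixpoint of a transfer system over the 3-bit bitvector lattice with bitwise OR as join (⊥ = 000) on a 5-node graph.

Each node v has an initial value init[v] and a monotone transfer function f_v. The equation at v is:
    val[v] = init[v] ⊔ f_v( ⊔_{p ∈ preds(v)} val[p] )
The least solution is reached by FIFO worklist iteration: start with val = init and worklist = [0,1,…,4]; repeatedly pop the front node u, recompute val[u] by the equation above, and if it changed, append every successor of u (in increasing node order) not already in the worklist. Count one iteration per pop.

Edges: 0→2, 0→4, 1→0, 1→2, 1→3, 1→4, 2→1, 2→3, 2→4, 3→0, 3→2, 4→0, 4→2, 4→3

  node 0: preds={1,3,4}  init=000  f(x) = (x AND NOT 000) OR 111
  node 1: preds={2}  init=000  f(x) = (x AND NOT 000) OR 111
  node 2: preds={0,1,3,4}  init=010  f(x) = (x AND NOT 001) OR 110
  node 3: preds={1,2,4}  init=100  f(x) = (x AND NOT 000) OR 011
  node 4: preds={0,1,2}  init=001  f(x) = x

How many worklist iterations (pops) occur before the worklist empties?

9

Worklist (9 pops):
  #1 pop 0: in=101 → 111 (was 000); enqueue []
  #2 pop 1: in=010 → 111 (was 000); enqueue [0]
  #3 pop 2: in=111 → 110 (was 010); enqueue [1]
  #4 pop 3: in=111 → 111 (was 100); enqueue [2]
  #5 pop 4: in=111 → 111 (was 001); enqueue [3]
  #6 pop 0: in=111 → 111 (no change)
  #7 pop 1: in=110 → 111 (no change)
  #8 pop 2: in=111 → 110 (no change)
  #9 pop 3: in=111 → 111 (no change)

Fixpoint:
  val[0] = 111
  val[1] = 111
  val[2] = 110
  val[3] = 111
  val[4] = 111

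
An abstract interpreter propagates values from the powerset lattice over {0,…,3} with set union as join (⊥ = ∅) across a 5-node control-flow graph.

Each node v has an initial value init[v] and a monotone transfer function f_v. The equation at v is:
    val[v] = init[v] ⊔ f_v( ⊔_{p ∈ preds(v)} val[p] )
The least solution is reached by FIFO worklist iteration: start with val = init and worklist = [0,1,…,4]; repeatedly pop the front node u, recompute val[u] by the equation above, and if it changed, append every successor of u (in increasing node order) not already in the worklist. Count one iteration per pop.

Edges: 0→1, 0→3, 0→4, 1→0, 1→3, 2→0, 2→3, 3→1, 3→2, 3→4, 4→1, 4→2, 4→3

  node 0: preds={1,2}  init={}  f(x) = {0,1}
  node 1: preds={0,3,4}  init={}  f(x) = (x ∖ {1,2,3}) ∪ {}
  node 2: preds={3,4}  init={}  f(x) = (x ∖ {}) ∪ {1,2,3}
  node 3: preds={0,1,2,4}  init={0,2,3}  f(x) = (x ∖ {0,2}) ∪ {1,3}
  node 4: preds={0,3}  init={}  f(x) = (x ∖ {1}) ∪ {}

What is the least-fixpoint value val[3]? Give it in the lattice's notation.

{0,1,2,3}

Iteration log — 9 steps:
  step 1. node 0  ⊔preds={}  new={0,1}  old={}  +wl: 
  step 2. node 1  ⊔preds={0,1,2,3}  new={0}  old={}  +wl: 0
  step 3. node 2  ⊔preds={0,2,3}  new={0,1,2,3}  old={}  +wl: 
  step 4. node 3  ⊔preds={0,1,2,3}  new={0,1,2,3}  old={0,2,3}  +wl: 1,2
  step 5. node 4  ⊔preds={0,1,2,3}  new={0,2,3}  old={}  +wl: 3
  step 6. node 0  ⊔preds={0,1,2,3}  new={0,1}  stable
  step 7. node 1  ⊔preds={0,1,2,3}  new={0}  stable
  step 8. node 2  ⊔preds={0,1,2,3}  new={0,1,2,3}  stable
  step 9. node 3  ⊔preds={0,1,2,3}  new={0,1,2,3}  stable

Least fixpoint reached:
  node 0: {0,1}
  node 1: {0}
  node 2: {0,1,2,3}
  node 3: {0,1,2,3}
  node 4: {0,2,3}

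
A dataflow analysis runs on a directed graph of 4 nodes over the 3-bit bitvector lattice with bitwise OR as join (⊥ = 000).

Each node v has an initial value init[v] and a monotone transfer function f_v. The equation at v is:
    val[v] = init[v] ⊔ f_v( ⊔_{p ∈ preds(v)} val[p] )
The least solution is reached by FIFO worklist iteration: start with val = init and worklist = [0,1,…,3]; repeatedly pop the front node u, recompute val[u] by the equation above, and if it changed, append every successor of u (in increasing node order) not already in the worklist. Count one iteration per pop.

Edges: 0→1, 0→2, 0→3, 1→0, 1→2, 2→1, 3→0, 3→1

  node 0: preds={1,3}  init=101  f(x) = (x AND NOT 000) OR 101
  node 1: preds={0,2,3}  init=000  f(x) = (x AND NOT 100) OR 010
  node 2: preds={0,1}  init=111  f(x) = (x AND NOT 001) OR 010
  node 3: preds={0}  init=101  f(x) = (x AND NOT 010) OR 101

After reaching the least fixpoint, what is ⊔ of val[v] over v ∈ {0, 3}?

111

Iteration log — 8 steps:
  step 1. node 0  ⊔preds=101  new=101  stable
  step 2. node 1  ⊔preds=111  new=011  old=000  +wl: 0
  step 3. node 2  ⊔preds=111  new=111  stable
  step 4. node 3  ⊔preds=101  new=101  stable
  step 5. node 0  ⊔preds=111  new=111  old=101  +wl: 1,2,3
  step 6. node 1  ⊔preds=111  new=011  stable
  step 7. node 2  ⊔preds=111  new=111  stable
  step 8. node 3  ⊔preds=111  new=101  stable

Least fixpoint reached:
  node 0: 111
  node 1: 011
  node 2: 111
  node 3: 101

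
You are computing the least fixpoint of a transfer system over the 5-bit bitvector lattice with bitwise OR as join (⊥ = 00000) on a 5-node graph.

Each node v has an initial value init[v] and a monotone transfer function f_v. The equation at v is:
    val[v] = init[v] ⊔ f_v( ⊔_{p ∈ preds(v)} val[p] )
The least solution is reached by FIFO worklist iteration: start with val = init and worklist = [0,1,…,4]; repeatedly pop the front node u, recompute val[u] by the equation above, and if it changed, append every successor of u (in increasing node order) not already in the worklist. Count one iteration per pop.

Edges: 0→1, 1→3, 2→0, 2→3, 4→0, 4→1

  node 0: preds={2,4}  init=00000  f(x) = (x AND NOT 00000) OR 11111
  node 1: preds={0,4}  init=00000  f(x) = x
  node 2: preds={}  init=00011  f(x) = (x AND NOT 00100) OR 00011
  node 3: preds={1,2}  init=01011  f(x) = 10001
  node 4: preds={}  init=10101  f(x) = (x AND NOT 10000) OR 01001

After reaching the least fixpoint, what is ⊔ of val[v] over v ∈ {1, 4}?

Trace (7 dequeues):
  [1] u=0 | in 10111 | out 11111 | prev 00000 | push {}
  [2] u=1 | in 11111 | out 11111 | prev 00000 | push {}
  [3] u=2 | in 00000 | out 00011 | ==
  [4] u=3 | in 11111 | out 11011 | prev 01011 | push {}
  [5] u=4 | in 00000 | out 11101 | prev 10101 | push {0,1}
  [6] u=0 | in 11111 | out 11111 | ==
  [7] u=1 | in 11111 | out 11111 | ==

Converged values:
  [0] 11111
  [1] 11111
  [2] 00011
  [3] 11011
  [4] 11101

11111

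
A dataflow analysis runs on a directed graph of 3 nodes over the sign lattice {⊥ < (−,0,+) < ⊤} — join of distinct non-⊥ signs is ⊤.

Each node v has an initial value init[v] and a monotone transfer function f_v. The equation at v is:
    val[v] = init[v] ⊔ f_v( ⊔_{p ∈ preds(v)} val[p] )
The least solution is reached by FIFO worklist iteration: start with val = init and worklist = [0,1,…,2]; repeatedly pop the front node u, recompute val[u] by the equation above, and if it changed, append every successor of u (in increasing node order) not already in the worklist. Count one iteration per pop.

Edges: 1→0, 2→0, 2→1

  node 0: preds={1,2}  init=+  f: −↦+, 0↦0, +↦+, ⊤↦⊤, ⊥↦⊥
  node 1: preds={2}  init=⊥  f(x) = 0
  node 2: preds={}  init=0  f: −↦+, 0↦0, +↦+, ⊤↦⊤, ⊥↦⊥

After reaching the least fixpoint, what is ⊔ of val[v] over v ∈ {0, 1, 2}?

⊤

Worklist (4 pops):
  #1 pop 0: in=0 → ⊤ (was +); enqueue []
  #2 pop 1: in=0 → 0 (was ⊥); enqueue [0]
  #3 pop 2: in=⊥ → 0 (no change)
  #4 pop 0: in=0 → ⊤ (no change)

Fixpoint:
  val[0] = ⊤
  val[1] = 0
  val[2] = 0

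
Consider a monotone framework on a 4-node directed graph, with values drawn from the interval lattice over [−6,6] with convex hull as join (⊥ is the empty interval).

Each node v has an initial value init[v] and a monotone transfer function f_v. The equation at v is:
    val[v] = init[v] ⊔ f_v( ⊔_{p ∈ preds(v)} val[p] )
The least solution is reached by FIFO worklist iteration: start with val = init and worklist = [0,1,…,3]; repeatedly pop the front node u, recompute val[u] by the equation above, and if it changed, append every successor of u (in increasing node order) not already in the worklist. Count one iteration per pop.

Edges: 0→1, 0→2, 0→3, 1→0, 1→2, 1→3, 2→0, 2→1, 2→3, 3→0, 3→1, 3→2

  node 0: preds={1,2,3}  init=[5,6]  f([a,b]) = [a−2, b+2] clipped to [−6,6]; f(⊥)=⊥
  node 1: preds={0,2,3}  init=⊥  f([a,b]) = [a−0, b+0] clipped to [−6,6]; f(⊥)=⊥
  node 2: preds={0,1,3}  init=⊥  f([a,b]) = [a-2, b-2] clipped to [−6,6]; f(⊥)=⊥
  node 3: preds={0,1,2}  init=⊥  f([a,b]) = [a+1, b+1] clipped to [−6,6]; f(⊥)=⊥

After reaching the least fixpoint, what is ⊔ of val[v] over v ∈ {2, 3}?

Worklist (19 pops):
  #1 pop 0: in=⊥ → [5,6] (no change)
  #2 pop 1: in=[5,6] → [5,6] (was ⊥); enqueue [0]
  #3 pop 2: in=[5,6] → [3,4] (was ⊥); enqueue [1]
  #4 pop 3: in=[3,6] → [4,6] (was ⊥); enqueue [2]
  #5 pop 0: in=[3,6] → [1,6] (was [5,6]); enqueue [3]
  #6 pop 1: in=[1,6] → [1,6] (was [5,6]); enqueue [0]
  #7 pop 2: in=[1,6] → [-1,4] (was [3,4]); enqueue [1]
  #8 pop 3: in=[-1,6] → [0,6] (was [4,6]); enqueue [2]
  #9 pop 0: in=[-1,6] → [-3,6] (was [1,6]); enqueue [3]
  #10 pop 1: in=[-3,6] → [-3,6] (was [1,6]); enqueue [0]
  #11 pop 2: in=[-3,6] → [-5,4] (was [-1,4]); enqueue [1]
  #12 pop 3: in=[-5,6] → [-4,6] (was [0,6]); enqueue [2]
  #13 pop 0: in=[-5,6] → [-6,6] (was [-3,6]); enqueue [3]
  #14 pop 1: in=[-6,6] → [-6,6] (was [-3,6]); enqueue [0]
  #15 pop 2: in=[-6,6] → [-6,4] (was [-5,4]); enqueue [1]
  #16 pop 3: in=[-6,6] → [-5,6] (was [-4,6]); enqueue [2]
  #17 pop 0: in=[-6,6] → [-6,6] (no change)
  #18 pop 1: in=[-6,6] → [-6,6] (no change)
  #19 pop 2: in=[-6,6] → [-6,4] (no change)

Fixpoint:
  val[0] = [-6,6]
  val[1] = [-6,6]
  val[2] = [-6,4]
  val[3] = [-5,6]

[-6,6]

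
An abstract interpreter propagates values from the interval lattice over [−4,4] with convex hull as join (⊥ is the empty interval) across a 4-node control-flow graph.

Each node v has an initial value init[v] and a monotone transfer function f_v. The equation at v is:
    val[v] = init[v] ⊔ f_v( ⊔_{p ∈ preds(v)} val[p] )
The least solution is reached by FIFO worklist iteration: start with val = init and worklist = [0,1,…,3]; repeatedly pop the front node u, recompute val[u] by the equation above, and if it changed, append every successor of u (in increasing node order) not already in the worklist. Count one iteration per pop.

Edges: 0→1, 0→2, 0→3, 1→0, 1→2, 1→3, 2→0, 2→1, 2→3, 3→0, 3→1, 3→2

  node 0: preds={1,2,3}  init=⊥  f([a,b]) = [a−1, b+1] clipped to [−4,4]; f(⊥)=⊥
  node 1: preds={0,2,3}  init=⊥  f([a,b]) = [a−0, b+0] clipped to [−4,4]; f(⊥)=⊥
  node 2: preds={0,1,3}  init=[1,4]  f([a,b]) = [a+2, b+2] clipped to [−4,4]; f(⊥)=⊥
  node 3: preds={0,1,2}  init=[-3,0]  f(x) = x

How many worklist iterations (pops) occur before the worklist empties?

Trace (7 dequeues):
  [1] u=0 | in [-3,4] | out [-4,4] | prev ⊥ | push {}
  [2] u=1 | in [-4,4] | out [-4,4] | prev ⊥ | push {0}
  [3] u=2 | in [-4,4] | out [-2,4] | prev [1,4] | push {1}
  [4] u=3 | in [-4,4] | out [-4,4] | prev [-3,0] | push {2}
  [5] u=0 | in [-4,4] | out [-4,4] | ==
  [6] u=1 | in [-4,4] | out [-4,4] | ==
  [7] u=2 | in [-4,4] | out [-2,4] | ==

Converged values:
  [0] [-4,4]
  [1] [-4,4]
  [2] [-2,4]
  [3] [-4,4]

7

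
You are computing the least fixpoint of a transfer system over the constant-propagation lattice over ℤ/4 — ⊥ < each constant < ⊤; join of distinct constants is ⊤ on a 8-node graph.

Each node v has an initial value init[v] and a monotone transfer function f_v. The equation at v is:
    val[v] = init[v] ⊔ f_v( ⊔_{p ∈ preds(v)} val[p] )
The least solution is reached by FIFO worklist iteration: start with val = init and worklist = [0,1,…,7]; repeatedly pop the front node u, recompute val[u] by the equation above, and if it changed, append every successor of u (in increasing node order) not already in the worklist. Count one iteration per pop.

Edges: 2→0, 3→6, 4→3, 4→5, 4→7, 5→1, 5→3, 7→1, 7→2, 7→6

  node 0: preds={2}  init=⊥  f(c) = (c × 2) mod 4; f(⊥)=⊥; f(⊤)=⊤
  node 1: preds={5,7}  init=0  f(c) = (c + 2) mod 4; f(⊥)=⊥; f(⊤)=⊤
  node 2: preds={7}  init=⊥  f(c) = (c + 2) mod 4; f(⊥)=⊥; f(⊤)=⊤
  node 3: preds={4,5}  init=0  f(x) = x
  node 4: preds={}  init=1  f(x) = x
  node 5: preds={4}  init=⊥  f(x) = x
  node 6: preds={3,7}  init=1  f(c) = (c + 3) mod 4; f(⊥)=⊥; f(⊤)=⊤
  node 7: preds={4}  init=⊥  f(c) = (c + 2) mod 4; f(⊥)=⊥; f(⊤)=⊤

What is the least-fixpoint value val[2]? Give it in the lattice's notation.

Iteration log — 13 steps:
  step 1. node 0  ⊔preds=⊥  new=⊥  stable
  step 2. node 1  ⊔preds=⊥  new=0  stable
  step 3. node 2  ⊔preds=⊥  new=⊥  stable
  step 4. node 3  ⊔preds=1  new=⊤  old=0  +wl: 
  step 5. node 4  ⊔preds=⊥  new=1  stable
  step 6. node 5  ⊔preds=1  new=1  old=⊥  +wl: 1,3
  step 7. node 6  ⊔preds=⊤  new=⊤  old=1  +wl: 
  step 8. node 7  ⊔preds=1  new=3  old=⊥  +wl: 2,6
  step 9. node 1  ⊔preds=⊤  new=⊤  old=0  +wl: 
  step 10. node 3  ⊔preds=1  new=⊤  stable
  step 11. node 2  ⊔preds=3  new=1  old=⊥  +wl: 0
  step 12. node 6  ⊔preds=⊤  new=⊤  stable
  step 13. node 0  ⊔preds=1  new=2  old=⊥  +wl: 

Least fixpoint reached:
  node 0: 2
  node 1: ⊤
  node 2: 1
  node 3: ⊤
  node 4: 1
  node 5: 1
  node 6: ⊤
  node 7: 3

1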